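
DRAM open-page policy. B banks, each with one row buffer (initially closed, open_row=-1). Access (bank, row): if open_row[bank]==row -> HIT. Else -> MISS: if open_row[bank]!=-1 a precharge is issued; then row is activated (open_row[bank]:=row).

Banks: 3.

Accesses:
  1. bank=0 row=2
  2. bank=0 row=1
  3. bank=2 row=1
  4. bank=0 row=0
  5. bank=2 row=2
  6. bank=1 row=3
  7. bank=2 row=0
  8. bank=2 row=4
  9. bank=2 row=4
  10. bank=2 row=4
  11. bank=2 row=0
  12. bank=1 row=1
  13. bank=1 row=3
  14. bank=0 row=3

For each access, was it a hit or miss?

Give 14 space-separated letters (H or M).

Acc 1: bank0 row2 -> MISS (open row2); precharges=0
Acc 2: bank0 row1 -> MISS (open row1); precharges=1
Acc 3: bank2 row1 -> MISS (open row1); precharges=1
Acc 4: bank0 row0 -> MISS (open row0); precharges=2
Acc 5: bank2 row2 -> MISS (open row2); precharges=3
Acc 6: bank1 row3 -> MISS (open row3); precharges=3
Acc 7: bank2 row0 -> MISS (open row0); precharges=4
Acc 8: bank2 row4 -> MISS (open row4); precharges=5
Acc 9: bank2 row4 -> HIT
Acc 10: bank2 row4 -> HIT
Acc 11: bank2 row0 -> MISS (open row0); precharges=6
Acc 12: bank1 row1 -> MISS (open row1); precharges=7
Acc 13: bank1 row3 -> MISS (open row3); precharges=8
Acc 14: bank0 row3 -> MISS (open row3); precharges=9

Answer: M M M M M M M M H H M M M M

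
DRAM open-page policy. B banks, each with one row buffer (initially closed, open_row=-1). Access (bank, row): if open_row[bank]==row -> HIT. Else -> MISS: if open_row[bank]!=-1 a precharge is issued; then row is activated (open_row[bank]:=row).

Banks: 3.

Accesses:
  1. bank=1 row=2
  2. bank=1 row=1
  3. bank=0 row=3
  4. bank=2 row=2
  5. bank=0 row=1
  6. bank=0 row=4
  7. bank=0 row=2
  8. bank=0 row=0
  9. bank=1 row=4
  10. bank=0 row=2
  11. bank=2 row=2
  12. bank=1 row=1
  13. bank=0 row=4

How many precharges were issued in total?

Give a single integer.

Answer: 9

Derivation:
Acc 1: bank1 row2 -> MISS (open row2); precharges=0
Acc 2: bank1 row1 -> MISS (open row1); precharges=1
Acc 3: bank0 row3 -> MISS (open row3); precharges=1
Acc 4: bank2 row2 -> MISS (open row2); precharges=1
Acc 5: bank0 row1 -> MISS (open row1); precharges=2
Acc 6: bank0 row4 -> MISS (open row4); precharges=3
Acc 7: bank0 row2 -> MISS (open row2); precharges=4
Acc 8: bank0 row0 -> MISS (open row0); precharges=5
Acc 9: bank1 row4 -> MISS (open row4); precharges=6
Acc 10: bank0 row2 -> MISS (open row2); precharges=7
Acc 11: bank2 row2 -> HIT
Acc 12: bank1 row1 -> MISS (open row1); precharges=8
Acc 13: bank0 row4 -> MISS (open row4); precharges=9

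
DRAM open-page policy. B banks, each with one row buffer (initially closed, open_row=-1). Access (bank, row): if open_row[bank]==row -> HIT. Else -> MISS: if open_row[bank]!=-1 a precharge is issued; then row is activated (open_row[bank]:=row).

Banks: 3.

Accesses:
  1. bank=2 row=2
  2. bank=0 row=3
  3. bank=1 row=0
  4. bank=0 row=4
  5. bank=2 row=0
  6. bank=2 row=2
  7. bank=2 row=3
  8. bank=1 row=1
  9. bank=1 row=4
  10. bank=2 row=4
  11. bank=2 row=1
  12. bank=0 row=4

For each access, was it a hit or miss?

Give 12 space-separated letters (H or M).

Acc 1: bank2 row2 -> MISS (open row2); precharges=0
Acc 2: bank0 row3 -> MISS (open row3); precharges=0
Acc 3: bank1 row0 -> MISS (open row0); precharges=0
Acc 4: bank0 row4 -> MISS (open row4); precharges=1
Acc 5: bank2 row0 -> MISS (open row0); precharges=2
Acc 6: bank2 row2 -> MISS (open row2); precharges=3
Acc 7: bank2 row3 -> MISS (open row3); precharges=4
Acc 8: bank1 row1 -> MISS (open row1); precharges=5
Acc 9: bank1 row4 -> MISS (open row4); precharges=6
Acc 10: bank2 row4 -> MISS (open row4); precharges=7
Acc 11: bank2 row1 -> MISS (open row1); precharges=8
Acc 12: bank0 row4 -> HIT

Answer: M M M M M M M M M M M H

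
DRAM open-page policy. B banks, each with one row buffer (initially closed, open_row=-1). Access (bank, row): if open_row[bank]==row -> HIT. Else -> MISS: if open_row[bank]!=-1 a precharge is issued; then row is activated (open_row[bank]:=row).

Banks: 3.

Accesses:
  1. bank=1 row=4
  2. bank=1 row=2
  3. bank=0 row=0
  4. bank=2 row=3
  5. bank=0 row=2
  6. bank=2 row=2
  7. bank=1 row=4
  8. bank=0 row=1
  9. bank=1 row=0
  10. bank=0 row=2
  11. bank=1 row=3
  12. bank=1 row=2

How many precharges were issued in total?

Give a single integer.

Answer: 9

Derivation:
Acc 1: bank1 row4 -> MISS (open row4); precharges=0
Acc 2: bank1 row2 -> MISS (open row2); precharges=1
Acc 3: bank0 row0 -> MISS (open row0); precharges=1
Acc 4: bank2 row3 -> MISS (open row3); precharges=1
Acc 5: bank0 row2 -> MISS (open row2); precharges=2
Acc 6: bank2 row2 -> MISS (open row2); precharges=3
Acc 7: bank1 row4 -> MISS (open row4); precharges=4
Acc 8: bank0 row1 -> MISS (open row1); precharges=5
Acc 9: bank1 row0 -> MISS (open row0); precharges=6
Acc 10: bank0 row2 -> MISS (open row2); precharges=7
Acc 11: bank1 row3 -> MISS (open row3); precharges=8
Acc 12: bank1 row2 -> MISS (open row2); precharges=9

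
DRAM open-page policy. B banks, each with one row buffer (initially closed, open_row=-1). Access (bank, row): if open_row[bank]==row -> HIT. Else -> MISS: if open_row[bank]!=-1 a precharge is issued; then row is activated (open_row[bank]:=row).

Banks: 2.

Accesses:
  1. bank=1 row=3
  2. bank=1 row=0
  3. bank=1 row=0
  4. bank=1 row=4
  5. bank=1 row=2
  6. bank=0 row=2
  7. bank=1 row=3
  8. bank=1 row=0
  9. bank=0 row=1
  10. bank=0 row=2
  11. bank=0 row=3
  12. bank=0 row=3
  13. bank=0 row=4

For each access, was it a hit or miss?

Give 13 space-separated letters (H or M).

Answer: M M H M M M M M M M M H M

Derivation:
Acc 1: bank1 row3 -> MISS (open row3); precharges=0
Acc 2: bank1 row0 -> MISS (open row0); precharges=1
Acc 3: bank1 row0 -> HIT
Acc 4: bank1 row4 -> MISS (open row4); precharges=2
Acc 5: bank1 row2 -> MISS (open row2); precharges=3
Acc 6: bank0 row2 -> MISS (open row2); precharges=3
Acc 7: bank1 row3 -> MISS (open row3); precharges=4
Acc 8: bank1 row0 -> MISS (open row0); precharges=5
Acc 9: bank0 row1 -> MISS (open row1); precharges=6
Acc 10: bank0 row2 -> MISS (open row2); precharges=7
Acc 11: bank0 row3 -> MISS (open row3); precharges=8
Acc 12: bank0 row3 -> HIT
Acc 13: bank0 row4 -> MISS (open row4); precharges=9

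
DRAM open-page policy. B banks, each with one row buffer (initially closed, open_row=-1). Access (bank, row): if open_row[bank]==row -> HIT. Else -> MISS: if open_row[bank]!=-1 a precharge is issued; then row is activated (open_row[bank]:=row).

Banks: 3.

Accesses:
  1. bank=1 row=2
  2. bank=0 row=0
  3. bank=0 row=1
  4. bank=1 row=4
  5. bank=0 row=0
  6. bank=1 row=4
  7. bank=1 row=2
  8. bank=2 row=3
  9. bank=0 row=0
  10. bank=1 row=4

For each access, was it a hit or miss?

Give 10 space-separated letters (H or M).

Acc 1: bank1 row2 -> MISS (open row2); precharges=0
Acc 2: bank0 row0 -> MISS (open row0); precharges=0
Acc 3: bank0 row1 -> MISS (open row1); precharges=1
Acc 4: bank1 row4 -> MISS (open row4); precharges=2
Acc 5: bank0 row0 -> MISS (open row0); precharges=3
Acc 6: bank1 row4 -> HIT
Acc 7: bank1 row2 -> MISS (open row2); precharges=4
Acc 8: bank2 row3 -> MISS (open row3); precharges=4
Acc 9: bank0 row0 -> HIT
Acc 10: bank1 row4 -> MISS (open row4); precharges=5

Answer: M M M M M H M M H M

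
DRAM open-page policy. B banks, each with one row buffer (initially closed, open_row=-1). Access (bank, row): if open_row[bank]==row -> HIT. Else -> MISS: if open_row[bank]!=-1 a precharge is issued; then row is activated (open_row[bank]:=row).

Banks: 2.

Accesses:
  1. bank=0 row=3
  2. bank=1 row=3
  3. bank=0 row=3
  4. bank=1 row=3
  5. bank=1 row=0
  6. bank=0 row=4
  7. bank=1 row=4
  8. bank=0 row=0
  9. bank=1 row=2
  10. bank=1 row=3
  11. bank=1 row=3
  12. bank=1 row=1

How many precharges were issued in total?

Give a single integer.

Acc 1: bank0 row3 -> MISS (open row3); precharges=0
Acc 2: bank1 row3 -> MISS (open row3); precharges=0
Acc 3: bank0 row3 -> HIT
Acc 4: bank1 row3 -> HIT
Acc 5: bank1 row0 -> MISS (open row0); precharges=1
Acc 6: bank0 row4 -> MISS (open row4); precharges=2
Acc 7: bank1 row4 -> MISS (open row4); precharges=3
Acc 8: bank0 row0 -> MISS (open row0); precharges=4
Acc 9: bank1 row2 -> MISS (open row2); precharges=5
Acc 10: bank1 row3 -> MISS (open row3); precharges=6
Acc 11: bank1 row3 -> HIT
Acc 12: bank1 row1 -> MISS (open row1); precharges=7

Answer: 7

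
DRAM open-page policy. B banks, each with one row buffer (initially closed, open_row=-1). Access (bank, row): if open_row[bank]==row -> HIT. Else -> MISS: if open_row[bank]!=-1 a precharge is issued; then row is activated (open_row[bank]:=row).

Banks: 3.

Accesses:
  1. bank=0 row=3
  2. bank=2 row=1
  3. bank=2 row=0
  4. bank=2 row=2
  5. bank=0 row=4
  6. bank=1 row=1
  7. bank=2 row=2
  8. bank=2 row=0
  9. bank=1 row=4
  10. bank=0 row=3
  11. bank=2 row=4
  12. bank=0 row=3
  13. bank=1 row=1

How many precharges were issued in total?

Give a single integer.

Acc 1: bank0 row3 -> MISS (open row3); precharges=0
Acc 2: bank2 row1 -> MISS (open row1); precharges=0
Acc 3: bank2 row0 -> MISS (open row0); precharges=1
Acc 4: bank2 row2 -> MISS (open row2); precharges=2
Acc 5: bank0 row4 -> MISS (open row4); precharges=3
Acc 6: bank1 row1 -> MISS (open row1); precharges=3
Acc 7: bank2 row2 -> HIT
Acc 8: bank2 row0 -> MISS (open row0); precharges=4
Acc 9: bank1 row4 -> MISS (open row4); precharges=5
Acc 10: bank0 row3 -> MISS (open row3); precharges=6
Acc 11: bank2 row4 -> MISS (open row4); precharges=7
Acc 12: bank0 row3 -> HIT
Acc 13: bank1 row1 -> MISS (open row1); precharges=8

Answer: 8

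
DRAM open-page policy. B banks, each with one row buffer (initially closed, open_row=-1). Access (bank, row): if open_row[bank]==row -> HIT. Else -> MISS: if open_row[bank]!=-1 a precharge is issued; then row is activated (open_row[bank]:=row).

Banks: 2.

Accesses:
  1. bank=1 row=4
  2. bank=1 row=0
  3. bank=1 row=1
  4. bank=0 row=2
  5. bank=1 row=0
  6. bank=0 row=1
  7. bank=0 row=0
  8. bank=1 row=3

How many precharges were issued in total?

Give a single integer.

Acc 1: bank1 row4 -> MISS (open row4); precharges=0
Acc 2: bank1 row0 -> MISS (open row0); precharges=1
Acc 3: bank1 row1 -> MISS (open row1); precharges=2
Acc 4: bank0 row2 -> MISS (open row2); precharges=2
Acc 5: bank1 row0 -> MISS (open row0); precharges=3
Acc 6: bank0 row1 -> MISS (open row1); precharges=4
Acc 7: bank0 row0 -> MISS (open row0); precharges=5
Acc 8: bank1 row3 -> MISS (open row3); precharges=6

Answer: 6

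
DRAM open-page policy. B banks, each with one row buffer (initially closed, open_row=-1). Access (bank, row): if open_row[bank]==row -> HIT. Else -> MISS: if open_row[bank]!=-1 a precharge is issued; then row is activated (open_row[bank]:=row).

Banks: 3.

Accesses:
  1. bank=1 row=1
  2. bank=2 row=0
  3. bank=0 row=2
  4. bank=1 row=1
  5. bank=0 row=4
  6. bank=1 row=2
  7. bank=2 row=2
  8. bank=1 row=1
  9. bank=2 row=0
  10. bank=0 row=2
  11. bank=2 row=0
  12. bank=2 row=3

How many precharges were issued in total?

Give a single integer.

Answer: 7

Derivation:
Acc 1: bank1 row1 -> MISS (open row1); precharges=0
Acc 2: bank2 row0 -> MISS (open row0); precharges=0
Acc 3: bank0 row2 -> MISS (open row2); precharges=0
Acc 4: bank1 row1 -> HIT
Acc 5: bank0 row4 -> MISS (open row4); precharges=1
Acc 6: bank1 row2 -> MISS (open row2); precharges=2
Acc 7: bank2 row2 -> MISS (open row2); precharges=3
Acc 8: bank1 row1 -> MISS (open row1); precharges=4
Acc 9: bank2 row0 -> MISS (open row0); precharges=5
Acc 10: bank0 row2 -> MISS (open row2); precharges=6
Acc 11: bank2 row0 -> HIT
Acc 12: bank2 row3 -> MISS (open row3); precharges=7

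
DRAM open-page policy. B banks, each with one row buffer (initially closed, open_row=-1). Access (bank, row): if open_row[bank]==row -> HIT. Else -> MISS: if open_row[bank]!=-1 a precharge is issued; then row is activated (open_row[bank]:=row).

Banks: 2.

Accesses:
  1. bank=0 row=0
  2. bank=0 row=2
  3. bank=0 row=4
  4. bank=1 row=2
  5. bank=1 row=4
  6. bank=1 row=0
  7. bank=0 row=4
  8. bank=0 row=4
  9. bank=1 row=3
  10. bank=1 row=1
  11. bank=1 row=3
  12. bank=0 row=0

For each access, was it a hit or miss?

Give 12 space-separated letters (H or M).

Answer: M M M M M M H H M M M M

Derivation:
Acc 1: bank0 row0 -> MISS (open row0); precharges=0
Acc 2: bank0 row2 -> MISS (open row2); precharges=1
Acc 3: bank0 row4 -> MISS (open row4); precharges=2
Acc 4: bank1 row2 -> MISS (open row2); precharges=2
Acc 5: bank1 row4 -> MISS (open row4); precharges=3
Acc 6: bank1 row0 -> MISS (open row0); precharges=4
Acc 7: bank0 row4 -> HIT
Acc 8: bank0 row4 -> HIT
Acc 9: bank1 row3 -> MISS (open row3); precharges=5
Acc 10: bank1 row1 -> MISS (open row1); precharges=6
Acc 11: bank1 row3 -> MISS (open row3); precharges=7
Acc 12: bank0 row0 -> MISS (open row0); precharges=8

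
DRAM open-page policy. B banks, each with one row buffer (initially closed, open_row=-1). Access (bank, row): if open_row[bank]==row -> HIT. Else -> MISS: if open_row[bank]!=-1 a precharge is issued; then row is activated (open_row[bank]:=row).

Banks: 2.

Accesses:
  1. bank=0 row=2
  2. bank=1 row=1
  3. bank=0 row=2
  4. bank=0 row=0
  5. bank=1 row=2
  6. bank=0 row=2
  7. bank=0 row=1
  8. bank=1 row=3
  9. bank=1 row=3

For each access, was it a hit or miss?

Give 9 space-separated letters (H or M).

Answer: M M H M M M M M H

Derivation:
Acc 1: bank0 row2 -> MISS (open row2); precharges=0
Acc 2: bank1 row1 -> MISS (open row1); precharges=0
Acc 3: bank0 row2 -> HIT
Acc 4: bank0 row0 -> MISS (open row0); precharges=1
Acc 5: bank1 row2 -> MISS (open row2); precharges=2
Acc 6: bank0 row2 -> MISS (open row2); precharges=3
Acc 7: bank0 row1 -> MISS (open row1); precharges=4
Acc 8: bank1 row3 -> MISS (open row3); precharges=5
Acc 9: bank1 row3 -> HIT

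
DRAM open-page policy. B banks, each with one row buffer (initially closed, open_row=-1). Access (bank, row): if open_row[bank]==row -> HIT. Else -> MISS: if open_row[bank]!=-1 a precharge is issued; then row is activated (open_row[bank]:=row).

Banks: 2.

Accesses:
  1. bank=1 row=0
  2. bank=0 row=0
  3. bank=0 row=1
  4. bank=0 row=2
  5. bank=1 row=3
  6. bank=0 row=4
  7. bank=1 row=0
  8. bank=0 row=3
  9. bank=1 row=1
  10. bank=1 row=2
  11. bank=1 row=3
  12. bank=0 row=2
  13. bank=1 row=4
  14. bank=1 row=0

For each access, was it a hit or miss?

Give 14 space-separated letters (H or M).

Answer: M M M M M M M M M M M M M M

Derivation:
Acc 1: bank1 row0 -> MISS (open row0); precharges=0
Acc 2: bank0 row0 -> MISS (open row0); precharges=0
Acc 3: bank0 row1 -> MISS (open row1); precharges=1
Acc 4: bank0 row2 -> MISS (open row2); precharges=2
Acc 5: bank1 row3 -> MISS (open row3); precharges=3
Acc 6: bank0 row4 -> MISS (open row4); precharges=4
Acc 7: bank1 row0 -> MISS (open row0); precharges=5
Acc 8: bank0 row3 -> MISS (open row3); precharges=6
Acc 9: bank1 row1 -> MISS (open row1); precharges=7
Acc 10: bank1 row2 -> MISS (open row2); precharges=8
Acc 11: bank1 row3 -> MISS (open row3); precharges=9
Acc 12: bank0 row2 -> MISS (open row2); precharges=10
Acc 13: bank1 row4 -> MISS (open row4); precharges=11
Acc 14: bank1 row0 -> MISS (open row0); precharges=12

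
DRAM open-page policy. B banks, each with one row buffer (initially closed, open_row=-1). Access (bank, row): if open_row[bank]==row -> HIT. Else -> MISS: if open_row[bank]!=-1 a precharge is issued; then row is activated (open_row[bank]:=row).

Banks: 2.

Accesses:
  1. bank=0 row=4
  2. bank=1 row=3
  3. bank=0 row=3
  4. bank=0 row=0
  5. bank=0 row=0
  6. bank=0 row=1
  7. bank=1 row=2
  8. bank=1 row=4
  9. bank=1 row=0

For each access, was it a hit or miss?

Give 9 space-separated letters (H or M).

Answer: M M M M H M M M M

Derivation:
Acc 1: bank0 row4 -> MISS (open row4); precharges=0
Acc 2: bank1 row3 -> MISS (open row3); precharges=0
Acc 3: bank0 row3 -> MISS (open row3); precharges=1
Acc 4: bank0 row0 -> MISS (open row0); precharges=2
Acc 5: bank0 row0 -> HIT
Acc 6: bank0 row1 -> MISS (open row1); precharges=3
Acc 7: bank1 row2 -> MISS (open row2); precharges=4
Acc 8: bank1 row4 -> MISS (open row4); precharges=5
Acc 9: bank1 row0 -> MISS (open row0); precharges=6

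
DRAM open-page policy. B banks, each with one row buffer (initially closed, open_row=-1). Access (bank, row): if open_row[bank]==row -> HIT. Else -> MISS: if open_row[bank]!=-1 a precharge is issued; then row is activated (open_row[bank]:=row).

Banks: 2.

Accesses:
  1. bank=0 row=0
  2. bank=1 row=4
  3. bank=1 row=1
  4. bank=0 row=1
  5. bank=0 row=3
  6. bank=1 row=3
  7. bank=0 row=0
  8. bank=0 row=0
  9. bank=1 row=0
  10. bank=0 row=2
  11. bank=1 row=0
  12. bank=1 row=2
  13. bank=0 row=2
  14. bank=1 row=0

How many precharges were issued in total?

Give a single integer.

Acc 1: bank0 row0 -> MISS (open row0); precharges=0
Acc 2: bank1 row4 -> MISS (open row4); precharges=0
Acc 3: bank1 row1 -> MISS (open row1); precharges=1
Acc 4: bank0 row1 -> MISS (open row1); precharges=2
Acc 5: bank0 row3 -> MISS (open row3); precharges=3
Acc 6: bank1 row3 -> MISS (open row3); precharges=4
Acc 7: bank0 row0 -> MISS (open row0); precharges=5
Acc 8: bank0 row0 -> HIT
Acc 9: bank1 row0 -> MISS (open row0); precharges=6
Acc 10: bank0 row2 -> MISS (open row2); precharges=7
Acc 11: bank1 row0 -> HIT
Acc 12: bank1 row2 -> MISS (open row2); precharges=8
Acc 13: bank0 row2 -> HIT
Acc 14: bank1 row0 -> MISS (open row0); precharges=9

Answer: 9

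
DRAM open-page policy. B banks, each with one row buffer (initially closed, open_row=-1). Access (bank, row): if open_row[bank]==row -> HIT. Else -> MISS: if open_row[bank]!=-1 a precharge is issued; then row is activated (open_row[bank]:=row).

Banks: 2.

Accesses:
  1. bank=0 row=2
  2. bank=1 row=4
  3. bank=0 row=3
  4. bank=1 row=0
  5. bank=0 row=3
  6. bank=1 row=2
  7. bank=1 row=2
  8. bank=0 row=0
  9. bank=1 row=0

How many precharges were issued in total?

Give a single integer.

Acc 1: bank0 row2 -> MISS (open row2); precharges=0
Acc 2: bank1 row4 -> MISS (open row4); precharges=0
Acc 3: bank0 row3 -> MISS (open row3); precharges=1
Acc 4: bank1 row0 -> MISS (open row0); precharges=2
Acc 5: bank0 row3 -> HIT
Acc 6: bank1 row2 -> MISS (open row2); precharges=3
Acc 7: bank1 row2 -> HIT
Acc 8: bank0 row0 -> MISS (open row0); precharges=4
Acc 9: bank1 row0 -> MISS (open row0); precharges=5

Answer: 5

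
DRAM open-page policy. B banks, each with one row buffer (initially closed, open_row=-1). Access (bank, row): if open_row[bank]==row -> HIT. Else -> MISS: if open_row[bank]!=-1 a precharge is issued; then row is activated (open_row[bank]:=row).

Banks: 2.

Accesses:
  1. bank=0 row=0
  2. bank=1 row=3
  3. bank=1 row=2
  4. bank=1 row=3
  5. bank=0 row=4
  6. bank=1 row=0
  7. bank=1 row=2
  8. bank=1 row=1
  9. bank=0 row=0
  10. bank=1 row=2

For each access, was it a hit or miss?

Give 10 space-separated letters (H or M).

Acc 1: bank0 row0 -> MISS (open row0); precharges=0
Acc 2: bank1 row3 -> MISS (open row3); precharges=0
Acc 3: bank1 row2 -> MISS (open row2); precharges=1
Acc 4: bank1 row3 -> MISS (open row3); precharges=2
Acc 5: bank0 row4 -> MISS (open row4); precharges=3
Acc 6: bank1 row0 -> MISS (open row0); precharges=4
Acc 7: bank1 row2 -> MISS (open row2); precharges=5
Acc 8: bank1 row1 -> MISS (open row1); precharges=6
Acc 9: bank0 row0 -> MISS (open row0); precharges=7
Acc 10: bank1 row2 -> MISS (open row2); precharges=8

Answer: M M M M M M M M M M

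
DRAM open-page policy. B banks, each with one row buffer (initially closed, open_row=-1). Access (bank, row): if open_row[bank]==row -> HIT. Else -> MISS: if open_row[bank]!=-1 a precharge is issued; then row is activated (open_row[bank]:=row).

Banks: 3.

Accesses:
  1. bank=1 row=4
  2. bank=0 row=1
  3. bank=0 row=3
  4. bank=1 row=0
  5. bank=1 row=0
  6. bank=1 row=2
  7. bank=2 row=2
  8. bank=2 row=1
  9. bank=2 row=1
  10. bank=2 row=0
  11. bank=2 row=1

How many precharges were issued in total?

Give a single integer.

Answer: 6

Derivation:
Acc 1: bank1 row4 -> MISS (open row4); precharges=0
Acc 2: bank0 row1 -> MISS (open row1); precharges=0
Acc 3: bank0 row3 -> MISS (open row3); precharges=1
Acc 4: bank1 row0 -> MISS (open row0); precharges=2
Acc 5: bank1 row0 -> HIT
Acc 6: bank1 row2 -> MISS (open row2); precharges=3
Acc 7: bank2 row2 -> MISS (open row2); precharges=3
Acc 8: bank2 row1 -> MISS (open row1); precharges=4
Acc 9: bank2 row1 -> HIT
Acc 10: bank2 row0 -> MISS (open row0); precharges=5
Acc 11: bank2 row1 -> MISS (open row1); precharges=6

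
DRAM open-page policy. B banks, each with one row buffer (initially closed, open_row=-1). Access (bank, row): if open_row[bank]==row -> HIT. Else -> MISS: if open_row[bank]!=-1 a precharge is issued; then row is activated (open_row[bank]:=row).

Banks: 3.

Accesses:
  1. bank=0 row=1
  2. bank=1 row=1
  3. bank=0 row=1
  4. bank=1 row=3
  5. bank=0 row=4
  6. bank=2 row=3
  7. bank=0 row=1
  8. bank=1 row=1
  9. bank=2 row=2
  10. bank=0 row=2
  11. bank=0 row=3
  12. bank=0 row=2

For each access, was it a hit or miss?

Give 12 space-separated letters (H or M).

Answer: M M H M M M M M M M M M

Derivation:
Acc 1: bank0 row1 -> MISS (open row1); precharges=0
Acc 2: bank1 row1 -> MISS (open row1); precharges=0
Acc 3: bank0 row1 -> HIT
Acc 4: bank1 row3 -> MISS (open row3); precharges=1
Acc 5: bank0 row4 -> MISS (open row4); precharges=2
Acc 6: bank2 row3 -> MISS (open row3); precharges=2
Acc 7: bank0 row1 -> MISS (open row1); precharges=3
Acc 8: bank1 row1 -> MISS (open row1); precharges=4
Acc 9: bank2 row2 -> MISS (open row2); precharges=5
Acc 10: bank0 row2 -> MISS (open row2); precharges=6
Acc 11: bank0 row3 -> MISS (open row3); precharges=7
Acc 12: bank0 row2 -> MISS (open row2); precharges=8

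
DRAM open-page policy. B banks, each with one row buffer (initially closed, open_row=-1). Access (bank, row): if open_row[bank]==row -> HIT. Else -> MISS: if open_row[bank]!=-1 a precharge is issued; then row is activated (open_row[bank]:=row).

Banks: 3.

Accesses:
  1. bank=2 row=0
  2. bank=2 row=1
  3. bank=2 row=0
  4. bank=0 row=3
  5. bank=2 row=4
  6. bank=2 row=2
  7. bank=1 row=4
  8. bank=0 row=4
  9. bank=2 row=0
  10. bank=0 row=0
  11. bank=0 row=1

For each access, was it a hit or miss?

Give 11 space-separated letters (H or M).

Answer: M M M M M M M M M M M

Derivation:
Acc 1: bank2 row0 -> MISS (open row0); precharges=0
Acc 2: bank2 row1 -> MISS (open row1); precharges=1
Acc 3: bank2 row0 -> MISS (open row0); precharges=2
Acc 4: bank0 row3 -> MISS (open row3); precharges=2
Acc 5: bank2 row4 -> MISS (open row4); precharges=3
Acc 6: bank2 row2 -> MISS (open row2); precharges=4
Acc 7: bank1 row4 -> MISS (open row4); precharges=4
Acc 8: bank0 row4 -> MISS (open row4); precharges=5
Acc 9: bank2 row0 -> MISS (open row0); precharges=6
Acc 10: bank0 row0 -> MISS (open row0); precharges=7
Acc 11: bank0 row1 -> MISS (open row1); precharges=8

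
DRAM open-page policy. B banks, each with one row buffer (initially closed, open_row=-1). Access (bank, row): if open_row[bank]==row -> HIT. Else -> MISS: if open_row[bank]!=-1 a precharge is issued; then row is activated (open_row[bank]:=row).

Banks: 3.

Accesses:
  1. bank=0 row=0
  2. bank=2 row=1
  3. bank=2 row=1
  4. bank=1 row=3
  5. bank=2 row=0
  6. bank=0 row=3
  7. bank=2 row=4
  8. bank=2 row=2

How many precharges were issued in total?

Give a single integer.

Answer: 4

Derivation:
Acc 1: bank0 row0 -> MISS (open row0); precharges=0
Acc 2: bank2 row1 -> MISS (open row1); precharges=0
Acc 3: bank2 row1 -> HIT
Acc 4: bank1 row3 -> MISS (open row3); precharges=0
Acc 5: bank2 row0 -> MISS (open row0); precharges=1
Acc 6: bank0 row3 -> MISS (open row3); precharges=2
Acc 7: bank2 row4 -> MISS (open row4); precharges=3
Acc 8: bank2 row2 -> MISS (open row2); precharges=4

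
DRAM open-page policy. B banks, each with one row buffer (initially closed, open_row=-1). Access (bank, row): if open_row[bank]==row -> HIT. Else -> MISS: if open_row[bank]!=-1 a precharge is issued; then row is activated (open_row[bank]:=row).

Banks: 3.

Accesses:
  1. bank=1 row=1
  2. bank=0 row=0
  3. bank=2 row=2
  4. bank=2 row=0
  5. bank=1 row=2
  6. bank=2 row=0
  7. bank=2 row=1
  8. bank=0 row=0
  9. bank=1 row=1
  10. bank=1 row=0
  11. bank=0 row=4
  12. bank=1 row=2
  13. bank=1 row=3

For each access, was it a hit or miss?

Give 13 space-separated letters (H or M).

Answer: M M M M M H M H M M M M M

Derivation:
Acc 1: bank1 row1 -> MISS (open row1); precharges=0
Acc 2: bank0 row0 -> MISS (open row0); precharges=0
Acc 3: bank2 row2 -> MISS (open row2); precharges=0
Acc 4: bank2 row0 -> MISS (open row0); precharges=1
Acc 5: bank1 row2 -> MISS (open row2); precharges=2
Acc 6: bank2 row0 -> HIT
Acc 7: bank2 row1 -> MISS (open row1); precharges=3
Acc 8: bank0 row0 -> HIT
Acc 9: bank1 row1 -> MISS (open row1); precharges=4
Acc 10: bank1 row0 -> MISS (open row0); precharges=5
Acc 11: bank0 row4 -> MISS (open row4); precharges=6
Acc 12: bank1 row2 -> MISS (open row2); precharges=7
Acc 13: bank1 row3 -> MISS (open row3); precharges=8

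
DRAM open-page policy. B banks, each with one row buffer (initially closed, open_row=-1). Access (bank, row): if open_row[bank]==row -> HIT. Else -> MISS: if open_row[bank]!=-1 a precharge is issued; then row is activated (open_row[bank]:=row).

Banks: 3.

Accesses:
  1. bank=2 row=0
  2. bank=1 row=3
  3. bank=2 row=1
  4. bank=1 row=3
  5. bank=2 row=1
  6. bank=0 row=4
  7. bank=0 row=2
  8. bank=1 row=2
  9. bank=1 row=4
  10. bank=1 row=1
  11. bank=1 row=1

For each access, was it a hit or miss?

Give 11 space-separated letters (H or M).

Answer: M M M H H M M M M M H

Derivation:
Acc 1: bank2 row0 -> MISS (open row0); precharges=0
Acc 2: bank1 row3 -> MISS (open row3); precharges=0
Acc 3: bank2 row1 -> MISS (open row1); precharges=1
Acc 4: bank1 row3 -> HIT
Acc 5: bank2 row1 -> HIT
Acc 6: bank0 row4 -> MISS (open row4); precharges=1
Acc 7: bank0 row2 -> MISS (open row2); precharges=2
Acc 8: bank1 row2 -> MISS (open row2); precharges=3
Acc 9: bank1 row4 -> MISS (open row4); precharges=4
Acc 10: bank1 row1 -> MISS (open row1); precharges=5
Acc 11: bank1 row1 -> HIT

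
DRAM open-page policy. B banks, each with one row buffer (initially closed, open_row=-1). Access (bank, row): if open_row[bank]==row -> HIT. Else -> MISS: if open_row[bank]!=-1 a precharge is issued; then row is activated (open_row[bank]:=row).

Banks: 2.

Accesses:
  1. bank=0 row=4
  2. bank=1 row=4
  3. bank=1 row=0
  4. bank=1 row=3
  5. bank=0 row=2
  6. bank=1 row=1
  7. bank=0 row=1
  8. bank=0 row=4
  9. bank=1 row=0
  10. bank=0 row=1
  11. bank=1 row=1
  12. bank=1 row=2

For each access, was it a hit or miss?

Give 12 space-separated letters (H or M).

Answer: M M M M M M M M M M M M

Derivation:
Acc 1: bank0 row4 -> MISS (open row4); precharges=0
Acc 2: bank1 row4 -> MISS (open row4); precharges=0
Acc 3: bank1 row0 -> MISS (open row0); precharges=1
Acc 4: bank1 row3 -> MISS (open row3); precharges=2
Acc 5: bank0 row2 -> MISS (open row2); precharges=3
Acc 6: bank1 row1 -> MISS (open row1); precharges=4
Acc 7: bank0 row1 -> MISS (open row1); precharges=5
Acc 8: bank0 row4 -> MISS (open row4); precharges=6
Acc 9: bank1 row0 -> MISS (open row0); precharges=7
Acc 10: bank0 row1 -> MISS (open row1); precharges=8
Acc 11: bank1 row1 -> MISS (open row1); precharges=9
Acc 12: bank1 row2 -> MISS (open row2); precharges=10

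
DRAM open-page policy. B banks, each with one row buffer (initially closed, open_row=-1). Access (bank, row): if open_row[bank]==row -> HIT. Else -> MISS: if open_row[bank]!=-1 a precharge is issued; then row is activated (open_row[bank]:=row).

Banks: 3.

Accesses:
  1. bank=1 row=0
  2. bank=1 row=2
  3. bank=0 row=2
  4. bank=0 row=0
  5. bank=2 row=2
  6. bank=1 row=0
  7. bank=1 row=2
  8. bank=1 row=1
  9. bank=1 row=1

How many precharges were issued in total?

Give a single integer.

Acc 1: bank1 row0 -> MISS (open row0); precharges=0
Acc 2: bank1 row2 -> MISS (open row2); precharges=1
Acc 3: bank0 row2 -> MISS (open row2); precharges=1
Acc 4: bank0 row0 -> MISS (open row0); precharges=2
Acc 5: bank2 row2 -> MISS (open row2); precharges=2
Acc 6: bank1 row0 -> MISS (open row0); precharges=3
Acc 7: bank1 row2 -> MISS (open row2); precharges=4
Acc 8: bank1 row1 -> MISS (open row1); precharges=5
Acc 9: bank1 row1 -> HIT

Answer: 5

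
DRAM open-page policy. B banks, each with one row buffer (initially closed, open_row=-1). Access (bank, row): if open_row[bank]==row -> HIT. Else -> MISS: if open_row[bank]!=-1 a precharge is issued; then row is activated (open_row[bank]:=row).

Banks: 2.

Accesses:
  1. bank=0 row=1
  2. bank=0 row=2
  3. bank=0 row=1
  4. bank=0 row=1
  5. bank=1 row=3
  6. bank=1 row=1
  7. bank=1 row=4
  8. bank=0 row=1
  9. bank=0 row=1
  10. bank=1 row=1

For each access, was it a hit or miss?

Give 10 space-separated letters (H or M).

Acc 1: bank0 row1 -> MISS (open row1); precharges=0
Acc 2: bank0 row2 -> MISS (open row2); precharges=1
Acc 3: bank0 row1 -> MISS (open row1); precharges=2
Acc 4: bank0 row1 -> HIT
Acc 5: bank1 row3 -> MISS (open row3); precharges=2
Acc 6: bank1 row1 -> MISS (open row1); precharges=3
Acc 7: bank1 row4 -> MISS (open row4); precharges=4
Acc 8: bank0 row1 -> HIT
Acc 9: bank0 row1 -> HIT
Acc 10: bank1 row1 -> MISS (open row1); precharges=5

Answer: M M M H M M M H H M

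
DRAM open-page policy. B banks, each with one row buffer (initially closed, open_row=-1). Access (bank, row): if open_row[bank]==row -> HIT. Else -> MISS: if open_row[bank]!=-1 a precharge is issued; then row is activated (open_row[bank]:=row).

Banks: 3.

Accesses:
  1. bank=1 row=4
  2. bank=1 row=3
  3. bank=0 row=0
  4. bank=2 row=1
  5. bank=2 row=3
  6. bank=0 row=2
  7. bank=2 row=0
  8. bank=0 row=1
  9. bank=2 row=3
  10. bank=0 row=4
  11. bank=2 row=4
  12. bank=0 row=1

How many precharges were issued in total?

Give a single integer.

Acc 1: bank1 row4 -> MISS (open row4); precharges=0
Acc 2: bank1 row3 -> MISS (open row3); precharges=1
Acc 3: bank0 row0 -> MISS (open row0); precharges=1
Acc 4: bank2 row1 -> MISS (open row1); precharges=1
Acc 5: bank2 row3 -> MISS (open row3); precharges=2
Acc 6: bank0 row2 -> MISS (open row2); precharges=3
Acc 7: bank2 row0 -> MISS (open row0); precharges=4
Acc 8: bank0 row1 -> MISS (open row1); precharges=5
Acc 9: bank2 row3 -> MISS (open row3); precharges=6
Acc 10: bank0 row4 -> MISS (open row4); precharges=7
Acc 11: bank2 row4 -> MISS (open row4); precharges=8
Acc 12: bank0 row1 -> MISS (open row1); precharges=9

Answer: 9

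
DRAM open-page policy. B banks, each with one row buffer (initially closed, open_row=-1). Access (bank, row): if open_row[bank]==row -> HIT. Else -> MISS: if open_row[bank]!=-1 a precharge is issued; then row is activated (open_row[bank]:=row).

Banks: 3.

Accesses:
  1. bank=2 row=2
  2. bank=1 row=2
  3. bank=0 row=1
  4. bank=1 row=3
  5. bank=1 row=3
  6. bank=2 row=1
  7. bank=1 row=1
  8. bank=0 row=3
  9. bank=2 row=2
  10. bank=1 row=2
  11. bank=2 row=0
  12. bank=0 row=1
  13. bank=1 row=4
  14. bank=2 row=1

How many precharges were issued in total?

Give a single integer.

Answer: 10

Derivation:
Acc 1: bank2 row2 -> MISS (open row2); precharges=0
Acc 2: bank1 row2 -> MISS (open row2); precharges=0
Acc 3: bank0 row1 -> MISS (open row1); precharges=0
Acc 4: bank1 row3 -> MISS (open row3); precharges=1
Acc 5: bank1 row3 -> HIT
Acc 6: bank2 row1 -> MISS (open row1); precharges=2
Acc 7: bank1 row1 -> MISS (open row1); precharges=3
Acc 8: bank0 row3 -> MISS (open row3); precharges=4
Acc 9: bank2 row2 -> MISS (open row2); precharges=5
Acc 10: bank1 row2 -> MISS (open row2); precharges=6
Acc 11: bank2 row0 -> MISS (open row0); precharges=7
Acc 12: bank0 row1 -> MISS (open row1); precharges=8
Acc 13: bank1 row4 -> MISS (open row4); precharges=9
Acc 14: bank2 row1 -> MISS (open row1); precharges=10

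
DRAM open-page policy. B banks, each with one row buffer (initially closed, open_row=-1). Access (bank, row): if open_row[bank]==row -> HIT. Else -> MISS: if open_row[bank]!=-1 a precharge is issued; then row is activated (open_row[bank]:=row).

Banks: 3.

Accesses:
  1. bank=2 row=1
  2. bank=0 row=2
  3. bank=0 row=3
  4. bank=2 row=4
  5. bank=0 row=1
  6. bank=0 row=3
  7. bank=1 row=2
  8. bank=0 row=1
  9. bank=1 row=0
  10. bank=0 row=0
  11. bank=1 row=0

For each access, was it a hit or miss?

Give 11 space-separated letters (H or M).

Acc 1: bank2 row1 -> MISS (open row1); precharges=0
Acc 2: bank0 row2 -> MISS (open row2); precharges=0
Acc 3: bank0 row3 -> MISS (open row3); precharges=1
Acc 4: bank2 row4 -> MISS (open row4); precharges=2
Acc 5: bank0 row1 -> MISS (open row1); precharges=3
Acc 6: bank0 row3 -> MISS (open row3); precharges=4
Acc 7: bank1 row2 -> MISS (open row2); precharges=4
Acc 8: bank0 row1 -> MISS (open row1); precharges=5
Acc 9: bank1 row0 -> MISS (open row0); precharges=6
Acc 10: bank0 row0 -> MISS (open row0); precharges=7
Acc 11: bank1 row0 -> HIT

Answer: M M M M M M M M M M H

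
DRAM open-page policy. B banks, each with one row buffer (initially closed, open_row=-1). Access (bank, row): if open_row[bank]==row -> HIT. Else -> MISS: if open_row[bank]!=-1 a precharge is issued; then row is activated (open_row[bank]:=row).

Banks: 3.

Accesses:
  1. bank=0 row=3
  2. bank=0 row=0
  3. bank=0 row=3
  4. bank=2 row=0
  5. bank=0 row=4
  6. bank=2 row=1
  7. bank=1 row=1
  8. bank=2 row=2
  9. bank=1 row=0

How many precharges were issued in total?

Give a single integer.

Acc 1: bank0 row3 -> MISS (open row3); precharges=0
Acc 2: bank0 row0 -> MISS (open row0); precharges=1
Acc 3: bank0 row3 -> MISS (open row3); precharges=2
Acc 4: bank2 row0 -> MISS (open row0); precharges=2
Acc 5: bank0 row4 -> MISS (open row4); precharges=3
Acc 6: bank2 row1 -> MISS (open row1); precharges=4
Acc 7: bank1 row1 -> MISS (open row1); precharges=4
Acc 8: bank2 row2 -> MISS (open row2); precharges=5
Acc 9: bank1 row0 -> MISS (open row0); precharges=6

Answer: 6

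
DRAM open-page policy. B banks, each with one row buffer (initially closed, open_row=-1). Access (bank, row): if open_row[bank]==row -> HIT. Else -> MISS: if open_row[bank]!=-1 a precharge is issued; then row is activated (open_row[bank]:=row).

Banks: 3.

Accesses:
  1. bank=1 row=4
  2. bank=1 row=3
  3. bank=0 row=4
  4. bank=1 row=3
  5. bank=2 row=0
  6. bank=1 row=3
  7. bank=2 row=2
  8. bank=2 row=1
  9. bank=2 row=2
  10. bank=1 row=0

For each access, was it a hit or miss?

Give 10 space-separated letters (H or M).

Answer: M M M H M H M M M M

Derivation:
Acc 1: bank1 row4 -> MISS (open row4); precharges=0
Acc 2: bank1 row3 -> MISS (open row3); precharges=1
Acc 3: bank0 row4 -> MISS (open row4); precharges=1
Acc 4: bank1 row3 -> HIT
Acc 5: bank2 row0 -> MISS (open row0); precharges=1
Acc 6: bank1 row3 -> HIT
Acc 7: bank2 row2 -> MISS (open row2); precharges=2
Acc 8: bank2 row1 -> MISS (open row1); precharges=3
Acc 9: bank2 row2 -> MISS (open row2); precharges=4
Acc 10: bank1 row0 -> MISS (open row0); precharges=5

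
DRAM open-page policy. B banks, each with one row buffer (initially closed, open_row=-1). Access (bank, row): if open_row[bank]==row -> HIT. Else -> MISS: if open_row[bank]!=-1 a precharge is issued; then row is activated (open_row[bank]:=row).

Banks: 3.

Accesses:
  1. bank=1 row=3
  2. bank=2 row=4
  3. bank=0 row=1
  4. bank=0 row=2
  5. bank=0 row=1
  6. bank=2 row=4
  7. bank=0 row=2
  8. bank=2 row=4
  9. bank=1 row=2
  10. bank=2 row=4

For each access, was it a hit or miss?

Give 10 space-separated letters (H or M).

Acc 1: bank1 row3 -> MISS (open row3); precharges=0
Acc 2: bank2 row4 -> MISS (open row4); precharges=0
Acc 3: bank0 row1 -> MISS (open row1); precharges=0
Acc 4: bank0 row2 -> MISS (open row2); precharges=1
Acc 5: bank0 row1 -> MISS (open row1); precharges=2
Acc 6: bank2 row4 -> HIT
Acc 7: bank0 row2 -> MISS (open row2); precharges=3
Acc 8: bank2 row4 -> HIT
Acc 9: bank1 row2 -> MISS (open row2); precharges=4
Acc 10: bank2 row4 -> HIT

Answer: M M M M M H M H M H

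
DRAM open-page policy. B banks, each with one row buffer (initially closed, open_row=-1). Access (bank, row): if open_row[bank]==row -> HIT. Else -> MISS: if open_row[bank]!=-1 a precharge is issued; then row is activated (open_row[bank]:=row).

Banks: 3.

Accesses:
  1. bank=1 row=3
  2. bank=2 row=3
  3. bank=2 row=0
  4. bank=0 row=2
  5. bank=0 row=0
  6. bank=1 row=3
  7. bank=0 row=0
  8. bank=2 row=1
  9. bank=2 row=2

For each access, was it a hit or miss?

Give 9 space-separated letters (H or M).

Answer: M M M M M H H M M

Derivation:
Acc 1: bank1 row3 -> MISS (open row3); precharges=0
Acc 2: bank2 row3 -> MISS (open row3); precharges=0
Acc 3: bank2 row0 -> MISS (open row0); precharges=1
Acc 4: bank0 row2 -> MISS (open row2); precharges=1
Acc 5: bank0 row0 -> MISS (open row0); precharges=2
Acc 6: bank1 row3 -> HIT
Acc 7: bank0 row0 -> HIT
Acc 8: bank2 row1 -> MISS (open row1); precharges=3
Acc 9: bank2 row2 -> MISS (open row2); precharges=4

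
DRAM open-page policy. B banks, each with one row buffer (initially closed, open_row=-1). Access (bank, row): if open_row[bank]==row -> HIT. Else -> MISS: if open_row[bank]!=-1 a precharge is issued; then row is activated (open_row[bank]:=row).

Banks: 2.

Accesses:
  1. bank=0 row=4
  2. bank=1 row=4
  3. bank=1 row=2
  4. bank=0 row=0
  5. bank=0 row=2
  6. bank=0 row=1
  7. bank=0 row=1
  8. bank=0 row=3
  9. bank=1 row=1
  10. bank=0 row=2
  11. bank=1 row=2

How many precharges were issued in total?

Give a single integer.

Answer: 8

Derivation:
Acc 1: bank0 row4 -> MISS (open row4); precharges=0
Acc 2: bank1 row4 -> MISS (open row4); precharges=0
Acc 3: bank1 row2 -> MISS (open row2); precharges=1
Acc 4: bank0 row0 -> MISS (open row0); precharges=2
Acc 5: bank0 row2 -> MISS (open row2); precharges=3
Acc 6: bank0 row1 -> MISS (open row1); precharges=4
Acc 7: bank0 row1 -> HIT
Acc 8: bank0 row3 -> MISS (open row3); precharges=5
Acc 9: bank1 row1 -> MISS (open row1); precharges=6
Acc 10: bank0 row2 -> MISS (open row2); precharges=7
Acc 11: bank1 row2 -> MISS (open row2); precharges=8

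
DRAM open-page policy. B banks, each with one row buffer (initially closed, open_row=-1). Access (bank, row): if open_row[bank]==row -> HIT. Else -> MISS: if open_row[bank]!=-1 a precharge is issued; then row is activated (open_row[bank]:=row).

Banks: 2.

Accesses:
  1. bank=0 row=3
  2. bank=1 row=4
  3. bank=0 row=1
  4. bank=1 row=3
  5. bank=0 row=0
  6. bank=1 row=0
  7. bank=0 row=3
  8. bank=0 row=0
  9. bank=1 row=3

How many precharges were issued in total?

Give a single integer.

Acc 1: bank0 row3 -> MISS (open row3); precharges=0
Acc 2: bank1 row4 -> MISS (open row4); precharges=0
Acc 3: bank0 row1 -> MISS (open row1); precharges=1
Acc 4: bank1 row3 -> MISS (open row3); precharges=2
Acc 5: bank0 row0 -> MISS (open row0); precharges=3
Acc 6: bank1 row0 -> MISS (open row0); precharges=4
Acc 7: bank0 row3 -> MISS (open row3); precharges=5
Acc 8: bank0 row0 -> MISS (open row0); precharges=6
Acc 9: bank1 row3 -> MISS (open row3); precharges=7

Answer: 7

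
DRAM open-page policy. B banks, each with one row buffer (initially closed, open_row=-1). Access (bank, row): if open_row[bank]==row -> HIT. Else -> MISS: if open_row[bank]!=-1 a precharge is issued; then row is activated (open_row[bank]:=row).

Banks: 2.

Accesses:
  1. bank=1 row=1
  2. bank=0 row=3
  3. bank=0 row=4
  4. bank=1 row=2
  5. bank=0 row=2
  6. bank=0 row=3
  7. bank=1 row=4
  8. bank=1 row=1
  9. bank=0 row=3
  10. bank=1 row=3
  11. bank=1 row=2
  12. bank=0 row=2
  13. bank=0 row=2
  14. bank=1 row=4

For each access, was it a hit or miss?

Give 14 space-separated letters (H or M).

Answer: M M M M M M M M H M M M H M

Derivation:
Acc 1: bank1 row1 -> MISS (open row1); precharges=0
Acc 2: bank0 row3 -> MISS (open row3); precharges=0
Acc 3: bank0 row4 -> MISS (open row4); precharges=1
Acc 4: bank1 row2 -> MISS (open row2); precharges=2
Acc 5: bank0 row2 -> MISS (open row2); precharges=3
Acc 6: bank0 row3 -> MISS (open row3); precharges=4
Acc 7: bank1 row4 -> MISS (open row4); precharges=5
Acc 8: bank1 row1 -> MISS (open row1); precharges=6
Acc 9: bank0 row3 -> HIT
Acc 10: bank1 row3 -> MISS (open row3); precharges=7
Acc 11: bank1 row2 -> MISS (open row2); precharges=8
Acc 12: bank0 row2 -> MISS (open row2); precharges=9
Acc 13: bank0 row2 -> HIT
Acc 14: bank1 row4 -> MISS (open row4); precharges=10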